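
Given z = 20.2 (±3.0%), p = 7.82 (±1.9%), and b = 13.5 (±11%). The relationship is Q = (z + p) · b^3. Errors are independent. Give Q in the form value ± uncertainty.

68900 ± 22800

Let u = z + p = 28.0. δu = √(δz² + δp²) = √(0.367 + 0.0221) = 0.624, so δu/u = 0.0223.
Q is then a monomial in u, b:
δQ/Q = √((δu/u)² + (3·δb/b)²) = √(0.000496 + 0.109) = 0.331
Q = 68900, so δQ = 0.331 × 68900 = 22800.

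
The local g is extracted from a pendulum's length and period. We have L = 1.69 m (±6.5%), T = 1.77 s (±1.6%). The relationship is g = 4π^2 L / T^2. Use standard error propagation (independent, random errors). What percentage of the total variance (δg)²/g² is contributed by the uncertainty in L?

80.5%

(δg/g)² = (1·δL/L)² + (-2·δT/T)²
  L term: (1×0.0650)² = 0.00423
  T term: (-2×0.0160)² = 0.00102
Total = 0.00525. Share from L = 0.00423/0.00525 = 0.805.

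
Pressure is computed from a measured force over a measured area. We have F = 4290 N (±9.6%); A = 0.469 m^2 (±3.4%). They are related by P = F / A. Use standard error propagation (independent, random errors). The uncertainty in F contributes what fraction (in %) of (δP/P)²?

(δP/P)² = (1·δF/F)² + (-1·δA/A)²
  F term: (1×0.0960)² = 0.00922
  A term: (-1×0.0340)² = 0.00116
Total = 0.0104. Share from F = 0.00922/0.0104 = 0.889.

88.9%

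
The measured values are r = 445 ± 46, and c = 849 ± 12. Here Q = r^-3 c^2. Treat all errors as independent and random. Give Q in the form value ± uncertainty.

0.00818 ± 0.00255

Each factor contributes (exponent × relative error)² to (δQ/Q)²:
  (-3·δr/r)² = (-3×0.103)² = 0.0962;  (2·δc/c)² = (2×0.0141)² = 0.000799
δQ/Q = √(0.0970) = 0.311
Q = 0.00818, so δQ = 0.311 × 0.00818 = 0.00255.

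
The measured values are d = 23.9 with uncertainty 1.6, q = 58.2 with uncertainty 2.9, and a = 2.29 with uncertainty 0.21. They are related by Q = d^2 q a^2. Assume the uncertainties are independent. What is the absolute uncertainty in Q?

Since Q is a product/quotient, work with relative uncertainties:
  (2·δd/d)² = (2×0.0669)² = 0.0179;  (1·δq/q)² = (1×0.0498)² = 0.00248;  (2·δa/a)² = (2×0.0917)² = 0.0336
δQ/Q = √(0.0540) = 0.232
Q = 1.74e+05, so δQ = 0.232 × 1.74e+05 = 40500.

40500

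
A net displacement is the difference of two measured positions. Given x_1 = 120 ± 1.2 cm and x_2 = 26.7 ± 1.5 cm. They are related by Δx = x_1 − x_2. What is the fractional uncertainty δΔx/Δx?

Δx is a linear combination, so absolute uncertainties add in quadrature:
  (δx_1)² = 1.44;  (δx_2)² = 2.25
δΔx = √(3.69) = 1.92 cm
Δx = 93.3 cm, so δΔx/Δx = 1.92/93.3 = 0.0206.

0.0206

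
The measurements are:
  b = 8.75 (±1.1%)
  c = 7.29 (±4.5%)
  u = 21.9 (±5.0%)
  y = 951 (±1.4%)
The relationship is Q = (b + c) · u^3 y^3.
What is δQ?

Let w = b + c = 16.0. δw = √(δb² + δc²) = √(0.00926 + 0.108) = 0.342, so δw/w = 0.0213.
Q is then a monomial in w, u, y:
δQ/Q = √((δw/w)² + (3·δu/u)² + (3·δy/y)²) = √(0.000454 + 0.0225 + 0.00176) = 0.157
Q = 1.45e+14, so δQ = 0.157 × 1.45e+14 = 2.28e+13.

2.28e+13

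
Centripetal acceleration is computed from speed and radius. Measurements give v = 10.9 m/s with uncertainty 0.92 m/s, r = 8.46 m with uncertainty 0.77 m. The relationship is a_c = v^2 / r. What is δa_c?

Relative error in a monomial: (δa_c/a_c)² = Σ (nᵢ · δxᵢ/xᵢ)².
  (2·δv/v)² = (2×0.0844)² = 0.0285;  (-1·δr/r)² = (-1×0.0910)² = 0.00828
δa_c/a_c = √(0.0368) = 0.192
a_c = 14.0 m/s^2, so δa_c = 0.192 × 14.0 = 2.69 m/s^2.

2.69 m/s^2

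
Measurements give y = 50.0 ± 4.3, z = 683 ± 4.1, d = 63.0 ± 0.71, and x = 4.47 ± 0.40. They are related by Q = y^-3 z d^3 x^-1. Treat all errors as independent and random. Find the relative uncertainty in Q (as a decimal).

0.275

Products/powers → add relative errors in quadrature, weighted by exponent:
  (-3·δy/y)² = (-3×0.0860)² = 0.0666;  (1·δz/z)² = (1×0.00600)² = 3.6e-05;  (3·δd/d)² = (3×0.0113)² = 0.00114;  (-1·δx/x)² = (-1×0.0895)² = 0.00801
δQ/Q = √(0.0758) = 0.275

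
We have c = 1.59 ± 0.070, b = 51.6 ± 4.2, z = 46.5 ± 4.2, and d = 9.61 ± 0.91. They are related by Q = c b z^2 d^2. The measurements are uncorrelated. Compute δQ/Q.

Each factor contributes (exponent × relative error)² to (δQ/Q)²:
  (1·δc/c)² = (1×0.0440)² = 0.00194;  (1·δb/b)² = (1×0.0814)² = 0.00663;  (2·δz/z)² = (2×0.0903)² = 0.0326;  (2·δd/d)² = (2×0.0947)² = 0.0359
δQ/Q = √(0.0771) = 0.278

0.278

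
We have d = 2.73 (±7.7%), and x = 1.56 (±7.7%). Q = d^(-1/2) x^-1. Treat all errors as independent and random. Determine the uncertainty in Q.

0.0334

Products/powers → add relative errors in quadrature, weighted by exponent:
  (−½·δd/d)² = (-0.5×0.0770)² = 0.00148;  (-1·δx/x)² = (-1×0.0770)² = 0.00593
δQ/Q = √(0.00741) = 0.0861
Q = 0.388, so δQ = 0.0861 × 0.388 = 0.0334.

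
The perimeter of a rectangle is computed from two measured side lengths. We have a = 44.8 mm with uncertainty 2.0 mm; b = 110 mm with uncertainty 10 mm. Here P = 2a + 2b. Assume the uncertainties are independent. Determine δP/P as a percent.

P is a linear combination, so absolute uncertainties add in quadrature:
  (2·δa)² = 16.0;  (2·δb)² = 400
δP = √(416) = 20.4 mm
P = 310 mm, so δP/P = 20.4/310 = 0.0659.

6.59%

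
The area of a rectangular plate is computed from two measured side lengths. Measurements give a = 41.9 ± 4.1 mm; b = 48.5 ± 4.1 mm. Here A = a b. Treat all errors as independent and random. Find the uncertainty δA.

Products/powers → add relative errors in quadrature, weighted by exponent:
  (1·δa/a)² = (1×0.0979)² = 0.00958;  (1·δb/b)² = (1×0.0845)² = 0.00715
δA/A = √(0.0167) = 0.129
A = 2030 mm^2, so δA = 0.129 × 2030 = 263 mm^2.

263 mm^2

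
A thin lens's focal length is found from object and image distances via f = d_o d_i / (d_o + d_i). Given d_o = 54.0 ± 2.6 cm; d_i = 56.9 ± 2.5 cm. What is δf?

∂f/∂d_o = (d_i/(d_o+d_i))² = 0.263;  ∂f/∂d_i = (d_o/(d_o+d_i))² = 0.237
δf = √((∂f/∂d_o · δd_o)² + (∂f/∂d_i · δd_i)²) = √(0.468 + 0.351) = 0.905 cm

0.905 cm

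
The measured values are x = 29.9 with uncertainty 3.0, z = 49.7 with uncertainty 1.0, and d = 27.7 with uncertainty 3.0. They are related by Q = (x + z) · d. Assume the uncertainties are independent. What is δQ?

254

Let u = x + z = 79.6. δu = √(δx² + δz²) = √(9.00 + 1.00) = 3.16, so δu/u = 0.0397.
Q is then a monomial in u, d:
δQ/Q = √((δu/u)² + (1·δd/d)²) = √(0.00158 + 0.0117) = 0.115
Q = 2200, so δQ = 0.115 × 2200 = 254.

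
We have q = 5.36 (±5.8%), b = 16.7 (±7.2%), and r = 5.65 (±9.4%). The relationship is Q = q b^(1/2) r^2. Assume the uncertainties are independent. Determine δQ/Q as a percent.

20.0%

Each factor contributes (exponent × relative error)² to (δQ/Q)²:
  (1·δq/q)² = (1×0.0580)² = 0.00336;  (½·δb/b)² = (0.5×0.0720)² = 0.00130;  (2·δr/r)² = (2×0.0940)² = 0.0353
δQ/Q = √(0.0400) = 0.200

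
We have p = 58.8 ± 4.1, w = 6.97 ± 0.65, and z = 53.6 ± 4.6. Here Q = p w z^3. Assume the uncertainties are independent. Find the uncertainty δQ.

1.78e+07

Each factor contributes (exponent × relative error)² to (δQ/Q)²:
  (1·δp/p)² = (1×0.0697)² = 0.00486;  (1·δw/w)² = (1×0.0933)² = 0.00870;  (3·δz/z)² = (3×0.0858)² = 0.0663
δQ/Q = √(0.0798) = 0.283
Q = 6.31e+07, so δQ = 0.283 × 6.31e+07 = 1.78e+07.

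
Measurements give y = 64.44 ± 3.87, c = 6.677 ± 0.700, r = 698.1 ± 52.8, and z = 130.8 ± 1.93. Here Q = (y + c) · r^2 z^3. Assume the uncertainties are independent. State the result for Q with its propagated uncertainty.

Let u = y + c = 71.12. δu = √(δy² + δc²) = √(15.0 + 0.490) = 3.93, so δu/u = 0.0553.
Q is then a monomial in u, r, z:
δQ/Q = √((δu/u)² + (2·δr/r)² + (3·δz/z)²) = √(0.00306 + 0.0229 + 0.00196) = 0.167
Q = 7.756e+13, so δQ = 0.167 × 7.756e+13 = 1.3e+13.

(7.756 ± 1.30) × 10^13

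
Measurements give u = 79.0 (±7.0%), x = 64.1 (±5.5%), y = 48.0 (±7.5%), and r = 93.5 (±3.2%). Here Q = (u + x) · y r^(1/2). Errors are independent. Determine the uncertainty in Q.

5930

Let w = u + x = 143. δw = √(δu² + δx²) = √(30.6 + 12.4) = 6.56, so δw/w = 0.0458.
Q is then a monomial in w, y, r:
δQ/Q = √((δw/w)² + (1·δy/y)² + (½·δr/r)²) = √(0.00210 + 0.00562 + 0.000256) = 0.0893
Q = 66400, so δQ = 0.0893 × 66400 = 5930.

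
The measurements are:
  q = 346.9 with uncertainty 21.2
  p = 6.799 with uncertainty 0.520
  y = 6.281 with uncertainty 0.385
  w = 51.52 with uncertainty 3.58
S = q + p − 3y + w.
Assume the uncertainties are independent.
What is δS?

21.5

Sums and differences: (δS)² = Σ (cᵢ δxᵢ)².
  (δq)² = 449;  (δp)² = 0.270;  (3·δy)² = 1.33;  (δw)² = 12.8
δS = √(464) = 21.5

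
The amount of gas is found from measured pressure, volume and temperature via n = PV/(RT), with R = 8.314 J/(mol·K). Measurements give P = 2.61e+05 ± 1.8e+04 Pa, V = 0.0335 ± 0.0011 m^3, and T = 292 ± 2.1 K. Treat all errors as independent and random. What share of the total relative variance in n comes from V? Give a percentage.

18.3%

(δn/n)² = (1·δP/P)² + (1·δV/V)² + (-1·δT/T)²
  P term: (1×0.0690)² = 0.00476
  V term: (1×0.0328)² = 0.00108
  T term: (-1×0.00719)² = 5.17e-05
Total = 0.00589. Share from V = 0.00108/0.00589 = 0.183.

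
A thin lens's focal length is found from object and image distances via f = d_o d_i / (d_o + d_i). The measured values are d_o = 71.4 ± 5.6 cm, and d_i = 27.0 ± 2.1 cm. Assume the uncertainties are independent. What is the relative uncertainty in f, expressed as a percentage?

6.04%

∂f/∂d_o = (d_i/(d_o+d_i))² = 0.0753;  ∂f/∂d_i = (d_o/(d_o+d_i))² = 0.527
δf = √((∂f/∂d_o · δd_o)² + (∂f/∂d_i · δd_i)²) = √(0.178 + 1.22) = 1.18 cm
f = 19.6 cm, so δf/f = 1.18/19.6 = 0.0604.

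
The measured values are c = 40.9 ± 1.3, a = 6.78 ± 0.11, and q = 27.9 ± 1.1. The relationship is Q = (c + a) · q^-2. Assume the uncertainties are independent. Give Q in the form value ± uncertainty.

0.0613 ± 0.00511

Let u = c + a = 47.7. δu = √(δc² + δa²) = √(1.69 + 0.0121) = 1.30, so δu/u = 0.0274.
Q is then a monomial in u, q:
δQ/Q = √((δu/u)² + (-2·δq/q)²) = √(0.000749 + 0.00622) = 0.0835
Q = 0.0613, so δQ = 0.0835 × 0.0613 = 0.00511.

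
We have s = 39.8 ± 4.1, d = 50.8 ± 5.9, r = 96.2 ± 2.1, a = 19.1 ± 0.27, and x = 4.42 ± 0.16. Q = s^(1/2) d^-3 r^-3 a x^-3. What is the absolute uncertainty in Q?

4.48e-12

Q is a product of powers, so relative uncertainties combine in quadrature:
  (½·δs/s)² = (0.5×0.103)² = 0.00265;  (-3·δd/d)² = (-3×0.116)² = 0.121;  (-3·δr/r)² = (-3×0.0218)² = 0.00429;  (1·δa/a)² = (1×0.0141)² = 0.000200;  (-3·δx/x)² = (-3×0.0362)² = 0.0118
δQ/Q = √(0.140) = 0.375
Q = 1.2e-11, so δQ = 0.375 × 1.2e-11 = 4.48e-12.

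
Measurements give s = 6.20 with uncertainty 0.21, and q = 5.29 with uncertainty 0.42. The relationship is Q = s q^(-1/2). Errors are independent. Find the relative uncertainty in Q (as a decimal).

Since Q is a product/quotient, work with relative uncertainties:
  (1·δs/s)² = (1×0.0339)² = 0.00115;  (−½·δq/q)² = (-0.5×0.0794)² = 0.00158
δQ/Q = √(0.00272) = 0.0522

0.0522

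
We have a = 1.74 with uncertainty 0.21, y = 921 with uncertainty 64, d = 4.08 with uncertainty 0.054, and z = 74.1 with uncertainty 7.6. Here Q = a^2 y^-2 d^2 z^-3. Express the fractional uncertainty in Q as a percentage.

41.6%

Products/powers → add relative errors in quadrature, weighted by exponent:
  (2·δa/a)² = (2×0.121)² = 0.0583;  (-2·δy/y)² = (-2×0.0695)² = 0.0193;  (2·δd/d)² = (2×0.0132)² = 0.000701;  (-3·δz/z)² = (-3×0.103)² = 0.0947
δQ/Q = √(0.173) = 0.416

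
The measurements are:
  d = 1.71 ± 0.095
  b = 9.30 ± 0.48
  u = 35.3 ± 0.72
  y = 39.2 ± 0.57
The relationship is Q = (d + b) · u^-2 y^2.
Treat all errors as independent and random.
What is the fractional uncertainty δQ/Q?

Let w = d + b = 11.0. δw = √(δd² + δb²) = √(0.00903 + 0.230) = 0.489, so δw/w = 0.0444.
Q is then a monomial in w, u, y:
δQ/Q = √((δw/w)² + (-2·δu/u)² + (2·δy/y)²) = √(0.00198 + 0.00166 + 0.000846) = 0.0670

0.0670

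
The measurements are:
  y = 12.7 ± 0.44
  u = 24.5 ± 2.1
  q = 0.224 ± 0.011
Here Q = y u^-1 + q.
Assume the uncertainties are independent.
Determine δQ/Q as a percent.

Let p = y·u^-1 = 0.518. δp/p = √((1·δy/y)² + (-1·δu/u)²) = √(0.00120 + 0.00735) = 0.0925, so δp = 0.0479.
Q = p + q: δQ = √(δp² + δq²) = √(0.00230 + 0.000121) = 0.0492
Q = 0.742, so δQ/Q = 0.0492/0.742 = 0.0662.

6.62%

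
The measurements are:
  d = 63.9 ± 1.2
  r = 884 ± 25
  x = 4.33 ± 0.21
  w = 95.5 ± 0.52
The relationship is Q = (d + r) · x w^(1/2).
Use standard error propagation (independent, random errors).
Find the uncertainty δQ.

2220

Let u = d + r = 948. δu = √(δd² + δr²) = √(1.44 + 625) = 25.0, so δu/u = 0.0264.
Q is then a monomial in u, x, w:
δQ/Q = √((δu/u)² + (1·δx/x)² + (½·δw/w)²) = √(0.000697 + 0.00235 + 7.41e-06) = 0.0553
Q = 40100, so δQ = 0.0553 × 40100 = 2220.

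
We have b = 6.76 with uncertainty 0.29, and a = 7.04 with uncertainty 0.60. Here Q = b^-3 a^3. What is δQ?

Products/powers → add relative errors in quadrature, weighted by exponent:
  (-3·δb/b)² = (-3×0.0429)² = 0.0166;  (3·δa/a)² = (3×0.0852)² = 0.0654
δQ/Q = √(0.0819) = 0.286
Q = 1.13, so δQ = 0.286 × 1.13 = 0.323.

0.323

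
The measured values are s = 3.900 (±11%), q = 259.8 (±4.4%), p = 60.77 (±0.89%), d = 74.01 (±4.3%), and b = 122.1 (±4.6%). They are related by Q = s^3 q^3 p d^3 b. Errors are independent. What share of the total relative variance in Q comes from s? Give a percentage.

75.0%

(δQ/Q)² = (3·δs/s)² + (3·δq/q)² + (1·δp/p)² + (3·δd/d)² + (1·δb/b)²
  s term: (3×0.110)² = 0.109
  q term: (3×0.0440)² = 0.0174
  p term: (1×0.00890)² = 7.92e-05
  d term: (3×0.0430)² = 0.0166
  b term: (1×0.0460)² = 0.00212
Total = 0.145. Share from s = 0.109/0.145 = 0.750.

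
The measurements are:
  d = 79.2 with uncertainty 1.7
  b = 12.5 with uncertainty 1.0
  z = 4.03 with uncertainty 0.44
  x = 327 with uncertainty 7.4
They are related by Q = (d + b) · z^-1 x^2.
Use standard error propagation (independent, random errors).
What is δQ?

Let u = d + b = 91.7. δu = √(δd² + δb²) = √(2.89 + 1.00) = 1.97, so δu/u = 0.0215.
Q is then a monomial in u, z, x:
δQ/Q = √((δu/u)² + (-1·δz/z)² + (2·δx/x)²) = √(0.000463 + 0.0119 + 0.00205) = 0.120
Q = 2.43e+06, so δQ = 0.120 × 2.43e+06 = 2.92e+05.

2.92e+05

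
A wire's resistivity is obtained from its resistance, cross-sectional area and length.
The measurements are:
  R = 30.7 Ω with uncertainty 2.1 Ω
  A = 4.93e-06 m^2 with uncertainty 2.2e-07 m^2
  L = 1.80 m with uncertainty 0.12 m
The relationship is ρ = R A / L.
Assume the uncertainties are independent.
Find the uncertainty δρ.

ρ is a product of powers, so relative uncertainties combine in quadrature:
  (1·δR/R)² = (1×0.0684)² = 0.00468;  (1·δA/A)² = (1×0.0446)² = 0.00199;  (-1·δL/L)² = (-1×0.0667)² = 0.00444
δρ/ρ = √(0.0111) = 0.105
ρ = 8.41e-05 Ω·m, so δρ = 0.105 × 8.41e-05 = 8.86e-06 Ω·m.

8.86e-06 Ω·m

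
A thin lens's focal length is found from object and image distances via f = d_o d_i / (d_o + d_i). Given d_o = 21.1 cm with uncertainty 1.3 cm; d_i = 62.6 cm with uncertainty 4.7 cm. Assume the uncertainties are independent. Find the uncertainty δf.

∂f/∂d_o = (d_i/(d_o+d_i))² = 0.559;  ∂f/∂d_i = (d_o/(d_o+d_i))² = 0.0635
δf = √((∂f/∂d_o · δd_o)² + (∂f/∂d_i · δd_i)²) = √(0.529 + 0.0892) = 0.786 cm

0.786 cm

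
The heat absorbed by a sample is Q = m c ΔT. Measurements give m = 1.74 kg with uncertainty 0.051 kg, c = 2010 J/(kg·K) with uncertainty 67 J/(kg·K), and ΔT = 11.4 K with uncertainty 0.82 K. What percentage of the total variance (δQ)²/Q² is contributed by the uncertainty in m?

12.0%

(δQ/Q)² = (1·δm/m)² + (1·δc/c)² + (1·δΔT/ΔT)²
  m term: (1×0.0293)² = 0.000859
  c term: (1×0.0333)² = 0.00111
  ΔT term: (1×0.0719)² = 0.00517
Total = 0.00714. Share from m = 0.000859/0.00714 = 0.120.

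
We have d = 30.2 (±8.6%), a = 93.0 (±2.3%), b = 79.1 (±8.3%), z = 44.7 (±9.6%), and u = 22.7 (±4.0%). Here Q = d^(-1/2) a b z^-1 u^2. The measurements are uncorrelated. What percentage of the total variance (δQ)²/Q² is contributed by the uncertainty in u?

25.7%

(δQ/Q)² = (−½·δd/d)² + (1·δa/a)² + (1·δb/b)² + (-1·δz/z)² + (2·δu/u)²
  d term: (-0.5×0.0860)² = 0.00185
  a term: (1×0.0230)² = 0.000529
  b term: (1×0.0830)² = 0.00689
  z term: (-1×0.0960)² = 0.00922
  u term: (2×0.0400)² = 0.00640
Total = 0.0249. Share from u = 0.00640/0.0249 = 0.257.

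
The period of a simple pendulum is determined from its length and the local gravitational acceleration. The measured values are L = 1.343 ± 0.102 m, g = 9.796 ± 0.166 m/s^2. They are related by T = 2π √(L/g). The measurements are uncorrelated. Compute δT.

T is a product of powers, so relative uncertainties combine in quadrature:
  (½·δL/L)² = (0.5×0.0759)² = 0.00144;  (−½·δg/g)² = (-0.5×0.0169)² = 7.18e-05
δT/T = √(0.00151) = 0.0389
T = 2.326 s, so δT = 0.0389 × 2.326 = 0.0905 s.

0.0905 s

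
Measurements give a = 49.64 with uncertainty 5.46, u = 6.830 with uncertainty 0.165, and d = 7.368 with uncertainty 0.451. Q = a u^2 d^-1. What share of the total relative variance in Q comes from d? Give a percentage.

20.6%

(δQ/Q)² = (1·δa/a)² + (2·δu/u)² + (-1·δd/d)²
  a term: (1×0.110)² = 0.0121
  u term: (2×0.0242)² = 0.00233
  d term: (-1×0.0612)² = 0.00375
Total = 0.0182. Share from d = 0.00375/0.0182 = 0.206.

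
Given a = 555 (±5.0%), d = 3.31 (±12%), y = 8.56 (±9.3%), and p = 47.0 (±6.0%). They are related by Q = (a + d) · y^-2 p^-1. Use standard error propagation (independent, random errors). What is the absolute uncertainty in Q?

0.0327

Let u = a + d = 558. δu = √(δa² + δd²) = √(770 + 0.158) = 27.8, so δu/u = 0.0497.
Q is then a monomial in u, y, p:
δQ/Q = √((δu/u)² + (-2·δy/y)² + (-1·δp/p)²) = √(0.00247 + 0.0346 + 0.00360) = 0.202
Q = 0.162, so δQ = 0.202 × 0.162 = 0.0327.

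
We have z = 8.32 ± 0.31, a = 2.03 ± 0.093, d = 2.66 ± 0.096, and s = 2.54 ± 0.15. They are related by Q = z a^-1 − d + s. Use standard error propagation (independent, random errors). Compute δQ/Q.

Let p = z·a^-1 = 4.10. δp/p = √((1·δz/z)² + (-1·δa/a)²) = √(0.00139 + 0.00210) = 0.0591, so δp = 0.242.
Q = p − d + s: δQ = √(δp² + δd² + δs²) = √(0.0586 + 0.00922 + 0.0225) = 0.300
Q = 3.98, so δQ/Q = 0.300/3.98 = 0.0755.

0.0755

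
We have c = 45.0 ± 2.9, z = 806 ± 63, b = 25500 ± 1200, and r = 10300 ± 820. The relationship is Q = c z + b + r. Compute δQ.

3950

Let p = c·z = 36300. δp/p = √((1·δc/c)² + (1·δz/z)²) = √(0.00415 + 0.00611) = 0.101, so δp = 3670.
Q = p + b + r: δQ = √(δp² + δb² + δr²) = √(1.35e+07 + 1.44e+06 + 6.72e+05) = 3950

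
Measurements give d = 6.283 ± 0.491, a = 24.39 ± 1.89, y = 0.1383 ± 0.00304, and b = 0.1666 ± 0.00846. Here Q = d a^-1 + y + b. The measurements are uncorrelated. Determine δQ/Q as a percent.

5.29%

Let p = d·a^-1 = 0.2576. δp/p = √((1·δd/d)² + (-1·δa/a)²) = √(0.00611 + 0.00600) = 0.110, so δp = 0.0284.
Q = p + y + b: δQ = √(δp² + δy² + δb²) = √(0.000804 + 9.24e-06 + 7.16e-05) = 0.0297
Q = 0.5625, so δQ/Q = 0.0297/0.5625 = 0.0529.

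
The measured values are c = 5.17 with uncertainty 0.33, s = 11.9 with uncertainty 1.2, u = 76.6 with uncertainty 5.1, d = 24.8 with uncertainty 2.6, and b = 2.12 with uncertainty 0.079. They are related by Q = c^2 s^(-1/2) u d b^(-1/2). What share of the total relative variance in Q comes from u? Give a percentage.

(δQ/Q)² = (2·δc/c)² + (−½·δs/s)² + (1·δu/u)² + (1·δd/d)² + (−½·δb/b)²
  c term: (2×0.0638)² = 0.0163
  s term: (-0.5×0.101)² = 0.00254
  u term: (1×0.0666)² = 0.00443
  d term: (1×0.105)² = 0.0110
  b term: (-0.5×0.0373)² = 0.000347
Total = 0.0346. Share from u = 0.00443/0.0346 = 0.128.

12.8%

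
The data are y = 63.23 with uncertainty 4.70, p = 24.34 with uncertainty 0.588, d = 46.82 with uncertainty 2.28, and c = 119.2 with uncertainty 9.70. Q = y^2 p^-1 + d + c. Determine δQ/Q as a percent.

8.08%

Let w = y^2·p^-1 = 164.3. δw/w = √((2·δy/y)² + (-1·δp/p)²) = √(0.0221 + 0.000584) = 0.151, so δw = 24.7.
Q = w + d + c: δQ = √(δw² + δd² + δc²) = √(612 + 5.20 + 94.1) = 26.7
Q = 330.3, so δQ/Q = 26.7/330.3 = 0.0808.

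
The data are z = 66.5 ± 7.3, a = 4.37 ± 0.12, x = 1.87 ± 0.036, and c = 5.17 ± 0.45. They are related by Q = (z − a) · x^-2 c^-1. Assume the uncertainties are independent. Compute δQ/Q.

Let u = z − a = 62.1. δu = √(δz² + δa²) = √(53.3 + 0.0144) = 7.30, so δu/u = 0.118.
Q is then a monomial in u, x, c:
δQ/Q = √((δu/u)² + (-2·δx/x)² + (-1·δc/c)²) = √(0.0138 + 0.00148 + 0.00758) = 0.151

0.151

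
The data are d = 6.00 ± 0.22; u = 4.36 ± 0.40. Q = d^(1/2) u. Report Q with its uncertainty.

For a monomial Q ∝ d^(1/2), u, fractional errors add in quadrature:
  (½·δd/d)² = (0.5×0.0367)² = 0.000336;  (1·δu/u)² = (1×0.0917)² = 0.00842
δQ/Q = √(0.00875) = 0.0936
Q = 10.7, so δQ = 0.0936 × 10.7 = 0.999.

10.7 ± 0.999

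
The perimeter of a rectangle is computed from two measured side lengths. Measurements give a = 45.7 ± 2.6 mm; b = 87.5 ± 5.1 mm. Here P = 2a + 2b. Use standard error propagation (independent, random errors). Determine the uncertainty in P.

11.4 mm

P is a linear combination, so absolute uncertainties add in quadrature:
  (2·δa)² = 27.0;  (2·δb)² = 104
δP = √(131) = 11.4 mm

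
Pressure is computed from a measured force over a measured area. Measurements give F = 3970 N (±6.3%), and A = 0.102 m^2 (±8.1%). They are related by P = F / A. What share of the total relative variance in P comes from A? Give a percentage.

62.3%

(δP/P)² = (1·δF/F)² + (-1·δA/A)²
  F term: (1×0.0630)² = 0.00397
  A term: (-1×0.0810)² = 0.00656
Total = 0.0105. Share from A = 0.00656/0.0105 = 0.623.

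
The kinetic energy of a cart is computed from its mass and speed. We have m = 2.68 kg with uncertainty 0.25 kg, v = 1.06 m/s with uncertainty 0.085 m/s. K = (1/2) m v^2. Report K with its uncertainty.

1.51 ± 0.279 J

Each factor contributes (exponent × relative error)² to (δK/K)²:
  (1·δm/m)² = (1×0.0933)² = 0.00870;  (2·δv/v)² = (2×0.0802)² = 0.0257
δK/K = √(0.0344) = 0.186
K = 1.51 J, so δK = 0.186 × 1.51 = 0.279 J.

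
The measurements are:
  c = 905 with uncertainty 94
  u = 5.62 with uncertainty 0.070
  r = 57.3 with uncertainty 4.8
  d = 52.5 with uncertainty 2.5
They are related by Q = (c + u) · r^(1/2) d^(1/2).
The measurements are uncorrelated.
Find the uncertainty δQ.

Let w = c + u = 911. δw = √(δc² + δu²) = √(8840 + 0.00490) = 94.0, so δw/w = 0.103.
Q is then a monomial in w, r, d:
δQ/Q = √((δw/w)² + (½·δr/r)² + (½·δd/d)²) = √(0.0107 + 0.00175 + 0.000567) = 0.114
Q = 49900, so δQ = 0.114 × 49900 = 5690.

5690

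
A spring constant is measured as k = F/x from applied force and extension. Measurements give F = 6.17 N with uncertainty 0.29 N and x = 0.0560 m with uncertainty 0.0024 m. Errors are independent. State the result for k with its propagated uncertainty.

110 ± 7.01 N/m

k is a product of powers, so relative uncertainties combine in quadrature:
  (1·δF/F)² = (1×0.0470)² = 0.00221;  (-1·δx/x)² = (-1×0.0429)² = 0.00184
δk/k = √(0.00405) = 0.0636
k = 110 N/m, so δk = 0.0636 × 110 = 7.01 N/m.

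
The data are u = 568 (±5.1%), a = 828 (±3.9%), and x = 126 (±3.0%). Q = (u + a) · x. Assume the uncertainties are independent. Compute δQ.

7600

Let w = u + a = 1400. δw = √(δu² + δa²) = √(839 + 1040) = 43.4, so δw/w = 0.0311.
Q is then a monomial in w, x:
δQ/Q = √((δw/w)² + (1·δx/x)²) = √(0.000966 + 0.000900) = 0.0432
Q = 1.76e+05, so δQ = 0.0432 × 1.76e+05 = 7600.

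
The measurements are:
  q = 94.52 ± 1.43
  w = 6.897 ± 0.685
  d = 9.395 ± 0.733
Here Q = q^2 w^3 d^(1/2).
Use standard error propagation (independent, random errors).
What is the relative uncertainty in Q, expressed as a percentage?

30.2%

Q is a product of powers, so relative uncertainties combine in quadrature:
  (2·δq/q)² = (2×0.0151)² = 0.000916;  (3·δw/w)² = (3×0.0993)² = 0.0888;  (½·δd/d)² = (0.5×0.0780)² = 0.00152
δQ/Q = √(0.0912) = 0.302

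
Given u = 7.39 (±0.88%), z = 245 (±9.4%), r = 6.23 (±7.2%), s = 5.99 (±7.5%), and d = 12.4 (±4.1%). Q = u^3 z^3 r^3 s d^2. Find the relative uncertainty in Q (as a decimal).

Each factor contributes (exponent × relative error)² to (δQ/Q)²:
  (3·δu/u)² = (3×0.00880)² = 0.000697;  (3·δz/z)² = (3×0.0940)² = 0.0795;  (3·δr/r)² = (3×0.0720)² = 0.0467;  (1·δs/s)² = (1×0.0750)² = 0.00562;  (2·δd/d)² = (2×0.0410)² = 0.00672
δQ/Q = √(0.139) = 0.373

0.373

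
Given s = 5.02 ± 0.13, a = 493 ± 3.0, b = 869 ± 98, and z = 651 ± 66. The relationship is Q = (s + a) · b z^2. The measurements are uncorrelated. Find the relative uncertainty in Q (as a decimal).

0.232

Let u = s + a = 498. δu = √(δs² + δa²) = √(0.0169 + 9.00) = 3.00, so δu/u = 0.00603.
Q is then a monomial in u, b, z:
δQ/Q = √((δu/u)² + (1·δb/b)² + (2·δz/z)²) = √(3.64e-05 + 0.0127 + 0.0411) = 0.232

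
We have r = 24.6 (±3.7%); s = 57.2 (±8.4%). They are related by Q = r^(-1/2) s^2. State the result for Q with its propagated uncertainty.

660 ± 111

For a monomial Q ∝ r^(-1/2), s^2, fractional errors add in quadrature:
  (−½·δr/r)² = (-0.5×0.0370)² = 0.000342;  (2·δs/s)² = (2×0.0840)² = 0.0282
δQ/Q = √(0.0286) = 0.169
Q = 660, so δQ = 0.169 × 660 = 111.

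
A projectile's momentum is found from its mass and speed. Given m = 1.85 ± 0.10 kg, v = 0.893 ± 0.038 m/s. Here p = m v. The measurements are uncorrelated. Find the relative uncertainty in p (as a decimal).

0.0688

For a monomial p ∝ m, v, fractional errors add in quadrature:
  (1·δm/m)² = (1×0.0541)² = 0.00292;  (1·δv/v)² = (1×0.0426)² = 0.00181
δp/p = √(0.00473) = 0.0688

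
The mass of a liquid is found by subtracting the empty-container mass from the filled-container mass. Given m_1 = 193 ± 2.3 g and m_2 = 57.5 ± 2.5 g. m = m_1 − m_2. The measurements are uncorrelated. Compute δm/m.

m is a linear combination, so absolute uncertainties add in quadrature:
  (δm_1)² = 5.29;  (δm_2)² = 6.25
δm = √(11.5) = 3.40 g
m = 136 g, so δm/m = 3.40/136 = 0.0251.

0.0251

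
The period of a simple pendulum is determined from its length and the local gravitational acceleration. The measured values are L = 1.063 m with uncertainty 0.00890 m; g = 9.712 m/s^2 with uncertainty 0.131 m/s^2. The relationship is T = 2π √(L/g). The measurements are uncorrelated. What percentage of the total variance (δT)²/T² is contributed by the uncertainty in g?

(δT/T)² = (½·δL/L)² + (−½·δg/g)²
  L term: (0.5×0.00837)² = 1.75e-05
  g term: (-0.5×0.0135)² = 4.55e-05
Total = 6.3e-05. Share from g = 4.55e-05/6.3e-05 = 0.722.

72.2%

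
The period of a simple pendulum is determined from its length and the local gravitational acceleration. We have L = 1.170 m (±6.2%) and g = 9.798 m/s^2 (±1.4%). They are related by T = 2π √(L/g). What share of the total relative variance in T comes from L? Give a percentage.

95.1%

(δT/T)² = (½·δL/L)² + (−½·δg/g)²
  L term: (0.5×0.0620)² = 0.000961
  g term: (-0.5×0.0140)² = 4.9e-05
Total = 0.00101. Share from L = 0.000961/0.00101 = 0.951.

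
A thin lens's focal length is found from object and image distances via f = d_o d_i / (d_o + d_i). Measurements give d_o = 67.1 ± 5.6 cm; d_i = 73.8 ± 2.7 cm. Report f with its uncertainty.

35.1 ± 1.65 cm

∂f/∂d_o = (d_i/(d_o+d_i))² = 0.274;  ∂f/∂d_i = (d_o/(d_o+d_i))² = 0.227
δf = √((∂f/∂d_o · δd_o)² + (∂f/∂d_i · δd_i)²) = √(2.36 + 0.375) = 1.65 cm
f = 35.1 cm.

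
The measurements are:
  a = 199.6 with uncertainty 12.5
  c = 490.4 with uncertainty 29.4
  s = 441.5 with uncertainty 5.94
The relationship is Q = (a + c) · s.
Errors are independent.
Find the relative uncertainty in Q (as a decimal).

0.0482

Let u = a + c = 690.0. δu = √(δa² + δc²) = √(156 + 864) = 31.9, so δu/u = 0.0463.
Q is then a monomial in u, s:
δQ/Q = √((δu/u)² + (1·δs/s)²) = √(0.00214 + 0.000181) = 0.0482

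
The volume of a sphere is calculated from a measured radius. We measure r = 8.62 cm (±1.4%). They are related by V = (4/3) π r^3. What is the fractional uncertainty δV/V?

V ∝ r^3, so δV/V = |3| · δr/r = 3 × 0.0140 = 0.0420.

0.0420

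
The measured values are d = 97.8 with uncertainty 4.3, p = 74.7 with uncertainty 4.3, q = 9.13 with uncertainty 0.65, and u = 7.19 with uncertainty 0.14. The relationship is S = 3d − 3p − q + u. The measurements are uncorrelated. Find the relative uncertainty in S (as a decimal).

0.271

Absolute uncertainties add in quadrature for a linear combination:
  (3·δd)² = 166;  (3·δp)² = 166;  (δq)² = 0.423;  (δu)² = 0.0196
δS = √(333) = 18.3
S = 67.4, so δS/S = 18.3/67.4 = 0.271.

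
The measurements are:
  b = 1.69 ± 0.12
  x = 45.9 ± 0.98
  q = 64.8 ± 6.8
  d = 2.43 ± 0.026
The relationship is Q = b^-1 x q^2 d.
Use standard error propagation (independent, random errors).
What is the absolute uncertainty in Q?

61800

For a monomial Q ∝ b^-1, x, q^2, d, fractional errors add in quadrature:
  (-1·δb/b)² = (-1×0.0710)² = 0.00504;  (1·δx/x)² = (1×0.0214)² = 0.000456;  (2·δq/q)² = (2×0.105)² = 0.0440;  (1·δd/d)² = (1×0.0107)² = 0.000114
δQ/Q = √(0.0497) = 0.223
Q = 2.77e+05, so δQ = 0.223 × 2.77e+05 = 61800.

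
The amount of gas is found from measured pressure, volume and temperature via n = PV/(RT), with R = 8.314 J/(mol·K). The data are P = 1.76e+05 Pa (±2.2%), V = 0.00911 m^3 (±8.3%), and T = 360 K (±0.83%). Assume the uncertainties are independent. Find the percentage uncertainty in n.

8.63%

Relative error in a monomial: (δn/n)² = Σ (nᵢ · δxᵢ/xᵢ)².
  (1·δP/P)² = (1×0.0220)² = 0.000484;  (1·δV/V)² = (1×0.0830)² = 0.00689;  (-1·δT/T)² = (-1×0.00830)² = 6.89e-05
δn/n = √(0.00744) = 0.0863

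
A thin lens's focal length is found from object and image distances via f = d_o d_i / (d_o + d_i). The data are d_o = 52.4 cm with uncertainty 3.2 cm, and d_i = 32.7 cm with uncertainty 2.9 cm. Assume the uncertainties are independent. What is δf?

1.20 cm

∂f/∂d_o = (d_i/(d_o+d_i))² = 0.148;  ∂f/∂d_i = (d_o/(d_o+d_i))² = 0.379
δf = √((∂f/∂d_o · δd_o)² + (∂f/∂d_i · δd_i)²) = √(0.223 + 1.21) = 1.20 cm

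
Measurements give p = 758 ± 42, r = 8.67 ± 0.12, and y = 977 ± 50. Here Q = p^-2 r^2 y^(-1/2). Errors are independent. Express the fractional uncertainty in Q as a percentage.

Each factor contributes (exponent × relative error)² to (δQ/Q)²:
  (-2·δp/p)² = (-2×0.0554)² = 0.0123;  (2·δr/r)² = (2×0.0138)² = 0.000766;  (−½·δy/y)² = (-0.5×0.0512)² = 0.000655
δQ/Q = √(0.0137) = 0.117

11.7%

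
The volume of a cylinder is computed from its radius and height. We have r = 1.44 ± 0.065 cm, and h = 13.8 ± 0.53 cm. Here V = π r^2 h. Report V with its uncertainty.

89.9 ± 8.82 cm^3

For a monomial V ∝ r^2, h, fractional errors add in quadrature:
  (2·δr/r)² = (2×0.0451)² = 0.00815;  (1·δh/h)² = (1×0.0384)² = 0.00148
δV/V = √(0.00963) = 0.0981
V = 89.9 cm^3, so δV = 0.0981 × 89.9 = 8.82 cm^3.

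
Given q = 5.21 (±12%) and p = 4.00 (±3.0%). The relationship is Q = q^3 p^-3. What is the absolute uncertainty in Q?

Products/powers → add relative errors in quadrature, weighted by exponent:
  (3·δq/q)² = (3×0.120)² = 0.130;  (-3·δp/p)² = (-3×0.0300)² = 0.00810
δQ/Q = √(0.138) = 0.371
Q = 2.21, so δQ = 0.371 × 2.21 = 0.820.

0.820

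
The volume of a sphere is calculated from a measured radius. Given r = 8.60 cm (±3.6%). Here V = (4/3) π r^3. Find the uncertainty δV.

Since V is a product/quotient, work with relative uncertainties:
  (3·δr/r)² = (3×0.0360)² = 0.0117
δV/V = √(0.0117) = 0.108
V = 2660 cm^3, so δV = 0.108 × 2660 = 288 cm^3.

288 cm^3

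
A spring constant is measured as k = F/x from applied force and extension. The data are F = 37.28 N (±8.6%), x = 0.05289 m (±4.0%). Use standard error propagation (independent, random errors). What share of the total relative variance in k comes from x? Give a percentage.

17.8%

(δk/k)² = (1·δF/F)² + (-1·δx/x)²
  F term: (1×0.0860)² = 0.00740
  x term: (-1×0.0400)² = 0.00160
Total = 0.00900. Share from x = 0.00160/0.00900 = 0.178.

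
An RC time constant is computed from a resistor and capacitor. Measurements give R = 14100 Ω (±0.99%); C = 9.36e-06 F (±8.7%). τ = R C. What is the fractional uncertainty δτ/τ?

0.0876

Relative error in a monomial: (δτ/τ)² = Σ (nᵢ · δxᵢ/xᵢ)².
  (1·δR/R)² = (1×0.00990)² = 9.8e-05;  (1·δC/C)² = (1×0.0870)² = 0.00757
δτ/τ = √(0.00767) = 0.0876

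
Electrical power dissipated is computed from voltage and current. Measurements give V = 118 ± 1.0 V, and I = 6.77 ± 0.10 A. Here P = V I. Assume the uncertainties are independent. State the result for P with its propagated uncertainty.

799 ± 13.6 W

P is a product of powers, so relative uncertainties combine in quadrature:
  (1·δV/V)² = (1×0.00847)² = 7.18e-05;  (1·δI/I)² = (1×0.0148)² = 0.000218
δP/P = √(0.000290) = 0.0170
P = 799 W, so δP = 0.0170 × 799 = 13.6 W.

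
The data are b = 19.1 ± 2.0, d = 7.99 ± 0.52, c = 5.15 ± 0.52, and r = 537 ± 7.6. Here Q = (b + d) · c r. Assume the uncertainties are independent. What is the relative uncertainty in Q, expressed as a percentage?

Let u = b + d = 27.1. δu = √(δb² + δd²) = √(4.00 + 0.270) = 2.07, so δu/u = 0.0763.
Q is then a monomial in u, c, r:
δQ/Q = √((δu/u)² + (1·δc/c)² + (1·δr/r)²) = √(0.00582 + 0.0102 + 0.000200) = 0.127

12.7%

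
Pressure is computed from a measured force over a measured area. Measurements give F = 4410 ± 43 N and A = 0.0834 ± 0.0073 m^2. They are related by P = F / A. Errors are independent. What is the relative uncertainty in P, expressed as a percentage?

8.81%

Each factor contributes (exponent × relative error)² to (δP/P)²:
  (1·δF/F)² = (1×0.00975)² = 9.51e-05;  (-1·δA/A)² = (-1×0.0875)² = 0.00766
δP/P = √(0.00776) = 0.0881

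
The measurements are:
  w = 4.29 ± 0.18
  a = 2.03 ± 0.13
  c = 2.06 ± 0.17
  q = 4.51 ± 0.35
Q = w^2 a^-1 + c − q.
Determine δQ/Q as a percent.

15.6%

Let p = w^2·a^-1 = 9.07. δp/p = √((2·δw/w)² + (-1·δa/a)²) = √(0.00704 + 0.00410) = 0.106, so δp = 0.957.
Q = p + c − q: δQ = √(δp² + δc² + δq²) = √(0.916 + 0.0289 + 0.122) = 1.03
Q = 6.62, so δQ/Q = 1.03/6.62 = 0.156.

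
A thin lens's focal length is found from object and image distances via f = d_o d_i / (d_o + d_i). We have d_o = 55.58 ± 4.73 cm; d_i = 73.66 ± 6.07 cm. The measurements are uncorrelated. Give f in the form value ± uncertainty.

∂f/∂d_o = (d_i/(d_o+d_i))² = 0.325;  ∂f/∂d_i = (d_o/(d_o+d_i))² = 0.185
δf = √((∂f/∂d_o · δd_o)² + (∂f/∂d_i · δd_i)²) = √(2.36 + 1.26) = 1.90 cm
f = 31.68 cm.

31.68 ± 1.90 cm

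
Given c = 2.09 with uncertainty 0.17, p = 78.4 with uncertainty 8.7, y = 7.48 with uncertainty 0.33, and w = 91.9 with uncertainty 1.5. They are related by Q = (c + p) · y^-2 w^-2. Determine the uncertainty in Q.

2.44e-05

Let u = c + p = 80.5. δu = √(δc² + δp²) = √(0.0289 + 75.7) = 8.70, so δu/u = 0.108.
Q is then a monomial in u, y, w:
δQ/Q = √((δu/u)² + (-2·δy/y)² + (-2·δw/w)²) = √(0.0117 + 0.00779 + 0.00107) = 0.143
Q = 0.000170, so δQ = 0.143 × 0.000170 = 2.44e-05.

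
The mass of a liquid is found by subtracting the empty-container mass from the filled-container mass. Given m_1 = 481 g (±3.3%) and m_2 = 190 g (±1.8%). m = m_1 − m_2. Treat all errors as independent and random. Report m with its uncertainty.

291 ± 16.2 g

Each term contributes (cᵢ δxᵢ)² to (δm)²:
  (δm_1)² = 252;  (δm_2)² = 11.7
δm = √(264) = 16.2 g
m = 291 g.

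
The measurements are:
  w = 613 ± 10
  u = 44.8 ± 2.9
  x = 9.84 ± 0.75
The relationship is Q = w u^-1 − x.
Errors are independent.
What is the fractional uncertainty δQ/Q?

0.308

Let p = w·u^-1 = 13.7. δp/p = √((1·δw/w)² + (-1·δu/u)²) = √(0.000266 + 0.00419) = 0.0668, so δp = 0.913.
Q = p − x: δQ = √(δp² + δx²) = √(0.834 + 0.562) = 1.18
Q = 3.84, so δQ/Q = 1.18/3.84 = 0.308.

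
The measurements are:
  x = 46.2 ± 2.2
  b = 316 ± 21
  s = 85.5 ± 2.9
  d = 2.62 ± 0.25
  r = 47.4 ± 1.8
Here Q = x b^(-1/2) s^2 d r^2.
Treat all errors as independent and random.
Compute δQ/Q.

0.151

Products/powers → add relative errors in quadrature, weighted by exponent:
  (1·δx/x)² = (1×0.0476)² = 0.00227;  (−½·δb/b)² = (-0.5×0.0665)² = 0.00110;  (2·δs/s)² = (2×0.0339)² = 0.00460;  (1·δd/d)² = (1×0.0954)² = 0.00910;  (2·δr/r)² = (2×0.0380)² = 0.00577
δQ/Q = √(0.0228) = 0.151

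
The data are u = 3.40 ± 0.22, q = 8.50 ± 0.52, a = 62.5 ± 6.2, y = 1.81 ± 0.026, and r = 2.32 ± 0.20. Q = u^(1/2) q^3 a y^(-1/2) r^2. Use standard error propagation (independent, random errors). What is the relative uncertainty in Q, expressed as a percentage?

Relative error in a monomial: (δQ/Q)² = Σ (nᵢ · δxᵢ/xᵢ)².
  (½·δu/u)² = (0.5×0.0647)² = 0.00105;  (3·δq/q)² = (3×0.0612)² = 0.0337;  (1·δa/a)² = (1×0.0992)² = 0.00984;  (−½·δy/y)² = (-0.5×0.0144)² = 5.16e-05;  (2·δr/r)² = (2×0.0862)² = 0.0297
δQ/Q = √(0.0743) = 0.273

27.3%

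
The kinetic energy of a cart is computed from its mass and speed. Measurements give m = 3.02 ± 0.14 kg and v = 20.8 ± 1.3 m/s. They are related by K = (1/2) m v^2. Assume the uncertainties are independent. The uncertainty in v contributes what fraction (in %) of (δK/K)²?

87.9%

(δK/K)² = (1·δm/m)² + (2·δv/v)²
  m term: (1×0.0464)² = 0.00215
  v term: (2×0.0625)² = 0.0156
Total = 0.0178. Share from v = 0.0156/0.0178 = 0.879.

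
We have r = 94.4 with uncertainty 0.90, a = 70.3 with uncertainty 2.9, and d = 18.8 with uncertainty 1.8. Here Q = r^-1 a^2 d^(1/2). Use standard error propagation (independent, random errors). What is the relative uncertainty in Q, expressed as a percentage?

Since Q is a product/quotient, work with relative uncertainties:
  (-1·δr/r)² = (-1×0.00953)² = 9.09e-05;  (2·δa/a)² = (2×0.0413)² = 0.00681;  (½·δd/d)² = (0.5×0.0957)² = 0.00229
δQ/Q = √(0.00919) = 0.0959

9.59%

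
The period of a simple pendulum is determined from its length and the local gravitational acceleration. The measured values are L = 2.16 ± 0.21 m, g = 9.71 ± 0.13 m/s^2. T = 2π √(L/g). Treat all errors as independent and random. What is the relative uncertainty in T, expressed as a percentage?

Each factor contributes (exponent × relative error)² to (δT/T)²:
  (½·δL/L)² = (0.5×0.0972)² = 0.00236;  (−½·δg/g)² = (-0.5×0.0134)² = 4.48e-05
δT/T = √(0.00241) = 0.0491

4.91%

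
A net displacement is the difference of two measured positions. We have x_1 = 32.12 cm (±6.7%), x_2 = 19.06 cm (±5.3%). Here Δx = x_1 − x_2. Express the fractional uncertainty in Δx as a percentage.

18.2%

For a sum/difference, combine absolute errors in quadrature:
  (δx_1)² = 4.63;  (δx_2)² = 1.02
δΔx = √(5.65) = 2.38 cm
Δx = 13.06 cm, so δΔx/Δx = 2.38/13.06 = 0.182.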